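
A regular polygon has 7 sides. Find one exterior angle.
Exterior angle of a regular n-gon = 360/n
Exterior angle = 360/7
Exterior angle = 51.43 degrees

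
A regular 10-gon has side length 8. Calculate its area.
For a regular 10-gon with side length s = 8:
Apothem a = s / (2*tan(pi/10)) = 8 / (2*tan(pi/10)) ≈ 12.3107
Perimeter P = 10 * 8 = 80
Area = (1/2) * P * a = (1/2) * 80 * 12.3107 = 492.43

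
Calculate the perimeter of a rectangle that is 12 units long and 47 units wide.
Perimeter = 2 * (length + width)
Perimeter = 2 * (12 + 47)
Perimeter = 2 * 59
Perimeter = 118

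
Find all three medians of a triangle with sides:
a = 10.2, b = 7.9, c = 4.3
Using m_x = ½√(2y² + 2z² - x²):
m_a = ½√(2·7.9² + 2·4.3² - 10.2²) = ½√57.76 = 3.8
m_b = ½√(2·10.2² + 2·4.3² - 7.9²) = ½√182.65 = 6.757
m_c = ½√(2·10.2² + 2·7.9² - 4.3²) = ½√314.41 = 8.866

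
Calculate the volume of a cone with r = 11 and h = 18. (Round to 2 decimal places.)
Volume = (1/3) * pi * r² * h
Volume = (1/3) * pi * 11² * 18
Volume = (1/3) * pi * 121 * 18
Volume = (1/3) * pi * 2178
Volume = 2280.80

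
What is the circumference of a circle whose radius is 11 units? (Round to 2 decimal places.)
Circumference = 2 * pi * r
Circumference = 2 * pi * 11
Circumference = 69.12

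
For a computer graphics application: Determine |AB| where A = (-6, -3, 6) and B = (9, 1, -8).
d = √[(15)² + (4)² + (-14)²] = √437 = 20.9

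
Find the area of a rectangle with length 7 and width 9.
Area = length * width
Area = 7 * 9
Area = 63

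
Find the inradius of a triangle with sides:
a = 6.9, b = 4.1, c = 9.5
s = (a+b+c)/2 = (6.9+4.1+9.5)/2 = 10.25
Area = √(s(s-a)(s-b)(s-c)) = √(10.25·3.35·6.15·0.75) = 12.585
r = Area/s = 12.585/10.25 = 1.228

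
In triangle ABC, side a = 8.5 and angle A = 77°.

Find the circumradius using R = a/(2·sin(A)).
R = a/(2·sin(A)) = 8.5/(2·sin(77°))
R = 8.5/(2·0.974370) = 8.5/1.948740 = 4.362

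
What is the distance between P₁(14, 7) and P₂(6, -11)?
Using the distance formula: d = sqrt((x₂-x₁)² + (y₂-y₁)²)
dx = 6 - 14 = -8
dy = (-11) - 7 = -18
d = sqrt((-8)² + (-18)²) = sqrt(64 + 324) = sqrt(388) = 19.70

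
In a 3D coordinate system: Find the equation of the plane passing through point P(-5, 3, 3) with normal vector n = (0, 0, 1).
d = n·P = (0)(-5) + (0)(3) + (1)(3) = 3
Plane: z = 3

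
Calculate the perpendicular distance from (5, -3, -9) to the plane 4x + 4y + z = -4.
d = |4(5) + 4(-3) + 1(-9) - (-4)| / √(4² + 4² + 1²) = 3/√33 = 0.5222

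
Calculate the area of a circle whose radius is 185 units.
Area = pi * r²
Area = pi * 185²
Area = pi * 34225
Area = 107521.01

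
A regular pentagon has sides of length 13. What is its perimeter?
Perimeter = number of sides * side length
Perimeter = 5 * 13
Perimeter = 65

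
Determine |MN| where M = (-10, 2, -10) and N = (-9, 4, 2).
d = √[(1)² + (2)² + (12)²] = √149 = 12.21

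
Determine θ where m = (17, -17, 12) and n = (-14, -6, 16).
m·n = 56, |m|² = 722, |n|² = 488
cos θ = 56/√352336 ≈ 0.09434
θ ≈ 84.59°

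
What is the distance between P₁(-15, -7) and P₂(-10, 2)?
Using the distance formula: d = sqrt((x₂-x₁)² + (y₂-y₁)²)
dx = (-10) - (-15) = 5
dy = 2 - (-7) = 9
d = sqrt(5² + 9²) = sqrt(25 + 81) = sqrt(106) = 10.30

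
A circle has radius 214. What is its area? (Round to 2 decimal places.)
Area = pi * r²
Area = pi * 214²
Area = pi * 45796
Area = 143872.38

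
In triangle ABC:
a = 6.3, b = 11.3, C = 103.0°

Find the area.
Using A = ½ab·sin(C):
A = ½·6.3·11.3·sin(103.0°) = ½·71.19·0.974370 = 34.68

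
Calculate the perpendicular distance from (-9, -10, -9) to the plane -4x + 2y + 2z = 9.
d = |(-4)(-9) + 2(-10) + 2(-9) - (9)| / √((-4)² + 2² + 2²) = 11/√24 = 2.245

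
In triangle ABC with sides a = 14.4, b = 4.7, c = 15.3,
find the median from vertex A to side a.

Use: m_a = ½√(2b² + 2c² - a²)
m_a = ½√(2·4.7² + 2·15.3² - 14.4²)
m_a = ½√(44.18 + 468.18 - 207.36) = ½√305 = 8.732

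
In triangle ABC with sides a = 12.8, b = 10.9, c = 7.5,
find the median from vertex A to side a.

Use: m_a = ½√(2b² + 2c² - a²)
m_a = ½√(2·10.9² + 2·7.5² - 12.8²)
m_a = ½√(237.62 + 112.5 - 163.84) = ½√186.28 = 6.824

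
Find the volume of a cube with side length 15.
Volume = s³
Volume = 15³
Volume = 3375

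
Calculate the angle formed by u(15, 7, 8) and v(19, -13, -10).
u·v = 114, |u|² = 338, |v|² = 630
cos θ = 114/√212940 ≈ 0.247
θ ≈ 75.7°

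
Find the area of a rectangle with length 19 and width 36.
Area = length * width
Area = 19 * 36
Area = 684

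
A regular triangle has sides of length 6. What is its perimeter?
Perimeter = number of sides * side length
Perimeter = 3 * 6
Perimeter = 18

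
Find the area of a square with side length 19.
Area = s²
Area = 19²
Area = 361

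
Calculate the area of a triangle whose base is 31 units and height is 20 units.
Area = (1/2) * base * height
Area = (1/2) * 31 * 20
Area = 310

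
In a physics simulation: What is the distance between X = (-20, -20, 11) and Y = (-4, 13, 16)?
d = √[(16)² + (33)² + (5)²] = √1370 = 37.01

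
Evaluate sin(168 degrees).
sin(168 degrees) = 0.2079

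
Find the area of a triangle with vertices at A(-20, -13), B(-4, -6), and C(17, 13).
Using the coordinate formula: Area = (1/2)|x₁(y₂-y₃) + x₂(y₃-y₁) + x₃(y₁-y₂)|
Area = (1/2)|(-20)((-6)-13) + (-4)(13-(-13)) + 17((-13)-(-6))|
Area = (1/2)|(-20)*(-19) + (-4)*26 + 17*(-7)|
Area = (1/2)|380 + (-104) + (-119)|
Area = (1/2)*157 = 78.50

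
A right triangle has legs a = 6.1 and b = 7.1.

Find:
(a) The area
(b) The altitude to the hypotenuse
(a) Area = ½ab = ½·6.1·7.1 = 21.655
(b) Hypotenuse c = √(6.1² + 7.1²) = √87.62 = 9.36056
    Area = ½·c·h_c  →  h_c = 2·Area/c = 2·21.655/9.36056 = 4.627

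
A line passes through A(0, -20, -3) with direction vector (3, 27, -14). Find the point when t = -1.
P(-1) = (0 + 3(-1), -20 + 27(-1), -3 + (-14)(-1)) = (-3, -47, 11)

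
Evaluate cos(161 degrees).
cos(161 degrees) = -0.9455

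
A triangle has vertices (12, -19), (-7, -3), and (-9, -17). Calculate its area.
Using the coordinate formula: Area = (1/2)|x₁(y₂-y₃) + x₂(y₃-y₁) + x₃(y₁-y₂)|
Area = (1/2)|12((-3)-(-17)) + (-7)((-17)-(-19)) + (-9)((-19)-(-3))|
Area = (1/2)|12*14 + (-7)*2 + (-9)*(-16)|
Area = (1/2)|168 + (-14) + 144|
Area = (1/2)*298 = 149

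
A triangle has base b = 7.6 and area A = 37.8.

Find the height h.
A = ½bh  →  h = 2A/b
h = 2·37.8/7.6 = 9.947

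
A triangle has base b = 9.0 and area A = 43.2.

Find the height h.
A = ½bh  →  h = 2A/b
h = 2·43.2/9.0 = 9.6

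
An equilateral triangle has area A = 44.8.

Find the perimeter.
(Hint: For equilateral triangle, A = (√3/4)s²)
A = (√3/4)s²  →  s² = 4A/√3 = 4·44.8/√3 = 103.461
s = 10.1716
Perimeter = 3s = 30.51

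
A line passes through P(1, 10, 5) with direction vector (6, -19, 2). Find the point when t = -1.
P(-1) = (1 + 6(-1), 10 + (-19)(-1), 5 + 2(-1)) = (-5, 29, 3)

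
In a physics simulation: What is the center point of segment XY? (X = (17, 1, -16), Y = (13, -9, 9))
Midpoint = ((17+13)/2, (1-9)/2, (-16+9)/2) = (15, -4, -3.5)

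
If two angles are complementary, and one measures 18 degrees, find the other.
Complementary angles sum to 90 degrees.
Other angle = 90 - 18
Other angle = 72 degrees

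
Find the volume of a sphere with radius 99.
Volume = (4/3) * pi * r³
Volume = (4/3) * pi * 99³
Volume = (4/3) * pi * 970299
Volume = 4064378.95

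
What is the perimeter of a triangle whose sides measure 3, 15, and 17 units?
Perimeter = sum of all sides
Perimeter = 3 + 15 + 17
Perimeter = 35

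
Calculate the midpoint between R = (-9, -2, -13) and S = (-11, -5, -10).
Midpoint = ((-9-11)/2, (-2-5)/2, (-13-10)/2) = (-10, -3.5, -11.5)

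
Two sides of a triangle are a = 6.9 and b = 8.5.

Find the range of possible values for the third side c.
By the triangle inequality: |a - b| < c < a + b
|6.9 - 8.5| < c < 6.9 + 8.5
1.6 < c < 15.4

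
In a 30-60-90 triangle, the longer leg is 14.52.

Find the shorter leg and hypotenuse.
In a 30-60-90 triangle, sides are in ratio 1 : √3 : 2.
Long leg = short leg·√3  →  short leg = 14.52/√3 = 8.383
Hypotenuse = 2·(short leg) = 2·14.52/√3 = 16.77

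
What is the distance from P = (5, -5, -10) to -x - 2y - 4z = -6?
d = |(-1)(5) + (-2)(-5) + (-4)(-10) - (-6)| / √((-1)² + (-2)² + (-4)²) = 51/√21 = 11.13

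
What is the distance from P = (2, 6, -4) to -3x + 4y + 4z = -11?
d = |(-3)(2) + 4(6) + 4(-4) - (-11)| / √((-3)² + 4² + 4²) = 13/√41 = 2.03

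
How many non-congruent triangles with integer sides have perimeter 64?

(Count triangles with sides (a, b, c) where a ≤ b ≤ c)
With a ≤ b ≤ c and a + b + c = 64, the triangle inequality a + b > c gives c < 64/2, so c ≤ 31.
Iterate a from 1 to ⌊p/3⌋ = 21; for each a, b ranges from a to ⌊(p−a)/2⌋ with c = p − a − b, keeping only c ≥ b.
Triples: (2, 31, 31), (3, 30, 31), (4, 29, 31), …
Count = 85 triangles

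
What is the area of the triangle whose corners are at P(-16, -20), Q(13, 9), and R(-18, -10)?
Using the coordinate formula: Area = (1/2)|x₁(y₂-y₃) + x₂(y₃-y₁) + x₃(y₁-y₂)|
Area = (1/2)|(-16)(9-(-10)) + 13((-10)-(-20)) + (-18)((-20)-9)|
Area = (1/2)|(-16)*19 + 13*10 + (-18)*(-29)|
Area = (1/2)|(-304) + 130 + 522|
Area = (1/2)*348 = 174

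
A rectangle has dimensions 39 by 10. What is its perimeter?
Perimeter = 2 * (length + width)
Perimeter = 2 * (39 + 10)
Perimeter = 2 * 49
Perimeter = 98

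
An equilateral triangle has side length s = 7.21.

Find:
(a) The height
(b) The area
(a) Height h = s·√3/2 = 7.21·√3/2 = 6.244
(b) Area = (√3/4)·s² = (√3/4)·7.21² = (√3/4)·51.9841 = 22.51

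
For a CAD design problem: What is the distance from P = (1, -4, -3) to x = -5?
d = |1(1) + 0(-4) + 0(-3) - (-5)| / √(1² + 0² + 0²) = 6/√1 = 6.0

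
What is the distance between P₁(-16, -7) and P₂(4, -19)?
Using the distance formula: d = sqrt((x₂-x₁)² + (y₂-y₁)²)
dx = 4 - (-16) = 20
dy = (-19) - (-7) = -12
d = sqrt(20² + (-12)²) = sqrt(400 + 144) = sqrt(544) = 23.32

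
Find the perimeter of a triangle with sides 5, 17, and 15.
Perimeter = sum of all sides
Perimeter = 5 + 17 + 15
Perimeter = 37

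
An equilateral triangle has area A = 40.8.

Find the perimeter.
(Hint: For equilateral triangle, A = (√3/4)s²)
A = (√3/4)s²  →  s² = 4A/√3 = 4·40.8/√3 = 94.2236
s = 9.70688
Perimeter = 3s = 29.12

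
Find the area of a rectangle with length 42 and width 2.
Area = length * width
Area = 42 * 2
Area = 84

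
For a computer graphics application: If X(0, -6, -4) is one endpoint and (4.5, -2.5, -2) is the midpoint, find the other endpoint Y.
Y = (2×4.5 - 0, 2×(-2.5) - (-6), 2×(-2) - (-4)) = (9, 1, 0)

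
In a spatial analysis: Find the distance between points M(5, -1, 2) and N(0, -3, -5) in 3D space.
d = √[(-5)² + (-2)² + (-7)²] = √78 = 8.832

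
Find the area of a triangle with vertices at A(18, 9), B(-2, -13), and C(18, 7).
Using the coordinate formula: Area = (1/2)|x₁(y₂-y₃) + x₂(y₃-y₁) + x₃(y₁-y₂)|
Area = (1/2)|18((-13)-7) + (-2)(7-9) + 18(9-(-13))|
Area = (1/2)|18*(-20) + (-2)*(-2) + 18*22|
Area = (1/2)|(-360) + 4 + 396|
Area = (1/2)*40 = 20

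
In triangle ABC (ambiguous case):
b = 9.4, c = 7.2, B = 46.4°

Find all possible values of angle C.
sin(C)/c = sin(B)/b  →  sin(C) = c·sin(B)/b = 7.2·sin(46.4°)/9.4 = 0.554685
C₁ = arcsin(0.554685) = 33.69°,  C₂ = 180° - C₁ = 146.31°
Check C₂: A = 180° - 46.4° - 146.31° = -12.71° ≤ 0, rejected
C = 33.69° (one solution)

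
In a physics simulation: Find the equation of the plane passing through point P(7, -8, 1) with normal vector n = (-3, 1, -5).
d = n·P = (-3)(7) + (1)(-8) + (-5)(1) = -34
Plane: -3x + y - 5z = -34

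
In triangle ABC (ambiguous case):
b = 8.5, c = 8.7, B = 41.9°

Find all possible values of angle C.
sin(C)/c = sin(B)/b  →  sin(C) = c·sin(B)/b = 8.7·sin(41.9°)/8.5 = 0.683546
C₁ = arcsin(0.683546) = 43.12°,  C₂ = 180° - C₁ = 136.88°
Check C₂: A = 180° - 41.9° - 136.88° = 1.22° > 0 ✓
C = 43.12° or C = 136.88° (two solutions)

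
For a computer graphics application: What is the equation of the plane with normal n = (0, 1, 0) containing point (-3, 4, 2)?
d = n·P = (0)(-3) + (1)(4) + (0)(2) = 4
Plane: y = 4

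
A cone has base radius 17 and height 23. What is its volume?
Volume = (1/3) * pi * r² * h
Volume = (1/3) * pi * 17² * 23
Volume = (1/3) * pi * 289 * 23
Volume = (1/3) * pi * 6647
Volume = 6960.72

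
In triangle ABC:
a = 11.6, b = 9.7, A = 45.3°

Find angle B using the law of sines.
sin(B)/b = sin(A)/a
sin(B) = b·sin(A)/a = 9.7·sin(45.3°)/11.6 = 0.594375
B = arcsin(0.594375) = 36.47°  (b ≤ a, so B ≤ A and the acute solution is unique)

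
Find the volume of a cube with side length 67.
Volume = s³
Volume = 67³
Volume = 300763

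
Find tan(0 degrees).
tan(0 degrees) = 0
Decimal approximation: 0.0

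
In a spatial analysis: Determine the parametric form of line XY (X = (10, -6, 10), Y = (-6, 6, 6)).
Direction vector d = Y - X = (-16, 12, -4)
x = 10 - 16t, y = -6 + 12t, z = 10 - 4t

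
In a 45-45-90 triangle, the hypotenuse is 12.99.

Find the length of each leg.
In a 45-45-90 triangle, hypotenuse = leg·√2  →  leg = hypotenuse/√2
leg = 12.99/√2 = 9.185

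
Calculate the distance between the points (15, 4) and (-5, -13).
Using the distance formula: d = sqrt((x₂-x₁)² + (y₂-y₁)²)
dx = (-5) - 15 = -20
dy = (-13) - 4 = -17
d = sqrt((-20)² + (-17)²) = sqrt(400 + 289) = sqrt(689) = 26.25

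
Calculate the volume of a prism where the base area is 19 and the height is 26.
Volume = base area * height
Volume = 19 * 26
Volume = 494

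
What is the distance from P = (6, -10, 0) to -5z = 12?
d = |0(6) + 0(-10) + (-5)(0) - (12)| / √(0² + 0² + (-5)²) = 12/√25 = 2.4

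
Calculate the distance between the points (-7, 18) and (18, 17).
Using the distance formula: d = sqrt((x₂-x₁)² + (y₂-y₁)²)
dx = 18 - (-7) = 25
dy = 17 - 18 = -1
d = sqrt(25² + (-1)²) = sqrt(625 + 1) = sqrt(626) = 25.02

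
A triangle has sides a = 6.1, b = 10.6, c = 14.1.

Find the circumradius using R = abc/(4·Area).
s = (a+b+c)/2 = 15.4
Area = √(s(s-a)(s-b)(s-c)) = √(15.4·9.3·4.8·1.3) = 29.8947
R = abc/(4·Area) = (6.1·10.6·14.1)/(4·29.8947) = 911.706/119.5788 = 7.624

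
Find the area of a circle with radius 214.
Area = pi * r²
Area = pi * 214²
Area = pi * 45796
Area = 143872.38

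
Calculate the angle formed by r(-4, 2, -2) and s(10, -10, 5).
r·s = -70, |r|² = 24, |s|² = 225
cos θ = -70/√5400 ≈ -0.9526
θ ≈ 162.3°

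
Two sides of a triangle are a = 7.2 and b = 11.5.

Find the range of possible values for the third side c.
By the triangle inequality: |a - b| < c < a + b
|7.2 - 11.5| < c < 7.2 + 11.5
4.3 < c < 18.7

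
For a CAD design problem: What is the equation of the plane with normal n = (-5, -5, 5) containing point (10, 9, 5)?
d = n·P = (-5)(10) + (-5)(9) + (5)(5) = -70
Plane: -5x - 5y + 5z = -70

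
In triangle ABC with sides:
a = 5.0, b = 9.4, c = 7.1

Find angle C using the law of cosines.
cos(C) = (a² + b² - c²)/(2ab)
cos(C) = (5.0² + 9.4² - 7.1²)/(2·5.0·9.4) = 62.95/94 = 0.669681
C = arccos(0.669681) = 47.96°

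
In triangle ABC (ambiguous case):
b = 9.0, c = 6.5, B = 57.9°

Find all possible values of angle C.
sin(C)/c = sin(B)/b  →  sin(C) = c·sin(B)/b = 6.5·sin(57.9°)/9.0 = 0.611810
C₁ = arcsin(0.611810) = 37.72°,  C₂ = 180° - C₁ = 142.28°
Check C₂: A = 180° - 57.9° - 142.28° = -20.18° ≤ 0, rejected
C = 37.72° (one solution)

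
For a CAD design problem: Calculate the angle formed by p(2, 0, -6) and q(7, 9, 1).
p·q = 8, |p|² = 40, |q|² = 131
cos θ = 8/√5240 ≈ 0.1105
θ ≈ 83.65°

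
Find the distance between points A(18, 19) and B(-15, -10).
Using the distance formula: d = sqrt((x₂-x₁)² + (y₂-y₁)²)
dx = (-15) - 18 = -33
dy = (-10) - 19 = -29
d = sqrt((-33)² + (-29)²) = sqrt(1089 + 841) = sqrt(1930) = 43.93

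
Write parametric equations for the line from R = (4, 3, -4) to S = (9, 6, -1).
Direction vector d = S - R = (5, 3, 3)
x = 4 + 5t, y = 3 + 3t, z = -4 + 3t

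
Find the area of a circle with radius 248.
Area = pi * r²
Area = pi * 248²
Area = pi * 61504
Area = 193220.51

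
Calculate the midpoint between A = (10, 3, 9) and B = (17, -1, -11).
Midpoint = ((10+17)/2, (3-1)/2, (9-11)/2) = (13.5, 1, -1)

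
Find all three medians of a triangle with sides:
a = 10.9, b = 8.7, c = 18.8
Using m_x = ½√(2y² + 2z² - x²):
m_a = ½√(2·8.7² + 2·18.8² - 10.9²) = ½√739.45 = 13.6
m_b = ½√(2·10.9² + 2·18.8² - 8.7²) = ½√868.81 = 14.74
m_c = ½√(2·10.9² + 2·8.7² - 18.8²) = ½√35.56 = 2.982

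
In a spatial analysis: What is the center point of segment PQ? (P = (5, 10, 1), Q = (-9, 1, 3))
Midpoint = ((5-9)/2, (10+1)/2, (1+3)/2) = (-2, 5.5, 2)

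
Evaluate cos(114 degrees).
cos(114 degrees) = -0.4067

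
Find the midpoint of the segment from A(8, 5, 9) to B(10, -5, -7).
Midpoint = ((8+10)/2, (5-5)/2, (9-7)/2) = (9, 0, 1)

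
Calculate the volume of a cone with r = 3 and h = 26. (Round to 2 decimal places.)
Volume = (1/3) * pi * r² * h
Volume = (1/3) * pi * 3² * 26
Volume = (1/3) * pi * 9 * 26
Volume = (1/3) * pi * 234
Volume = 245.04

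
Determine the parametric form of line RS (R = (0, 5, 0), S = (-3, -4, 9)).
Direction vector d = S - R = (-3, -9, 9)
x = 0 - 3t, y = 5 - 9t, z = 0 + 9t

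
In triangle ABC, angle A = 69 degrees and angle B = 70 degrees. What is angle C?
Sum of angles in a triangle = 180 degrees
Third angle = 180 - 69 - 70
Third angle = 41 degrees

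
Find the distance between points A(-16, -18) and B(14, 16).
Using the distance formula: d = sqrt((x₂-x₁)² + (y₂-y₁)²)
dx = 14 - (-16) = 30
dy = 16 - (-18) = 34
d = sqrt(30² + 34²) = sqrt(900 + 1156) = sqrt(2056) = 45.34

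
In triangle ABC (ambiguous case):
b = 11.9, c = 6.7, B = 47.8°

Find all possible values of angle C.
sin(C)/c = sin(B)/b  →  sin(C) = c·sin(B)/b = 6.7·sin(47.8°)/11.9 = 0.417092
C₁ = arcsin(0.417092) = 24.65°,  C₂ = 180° - C₁ = 155.35°
Check C₂: A = 180° - 47.8° - 155.35° = -23.15° ≤ 0, rejected
C = 24.65° (one solution)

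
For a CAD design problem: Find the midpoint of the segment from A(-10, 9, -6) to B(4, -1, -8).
Midpoint = ((-10+4)/2, (9-1)/2, (-6-8)/2) = (-3, 4, -7)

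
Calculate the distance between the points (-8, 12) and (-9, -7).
Using the distance formula: d = sqrt((x₂-x₁)² + (y₂-y₁)²)
dx = (-9) - (-8) = -1
dy = (-7) - 12 = -19
d = sqrt((-1)² + (-19)²) = sqrt(1 + 361) = sqrt(362) = 19.03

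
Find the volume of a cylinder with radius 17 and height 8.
Volume = pi * r² * h
Volume = pi * 17² * 8
Volume = pi * 289 * 8
Volume = pi * 2312
Volume = 7263.36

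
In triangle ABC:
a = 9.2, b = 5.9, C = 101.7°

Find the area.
Using A = ½ab·sin(C):
A = ½·9.2·5.9·sin(101.7°) = ½·54.28·0.979223 = 26.58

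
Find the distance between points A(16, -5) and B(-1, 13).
Using the distance formula: d = sqrt((x₂-x₁)² + (y₂-y₁)²)
dx = (-1) - 16 = -17
dy = 13 - (-5) = 18
d = sqrt((-17)² + 18²) = sqrt(289 + 324) = sqrt(613) = 24.76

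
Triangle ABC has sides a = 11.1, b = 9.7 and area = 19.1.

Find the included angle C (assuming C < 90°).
Area = ½ab·sin(C)  →  sin(C) = 2·Area/(ab)
sin(C) = 2·19.1/(11.1·9.7) = 0.354788
C = arcsin(0.354788) = 20.78°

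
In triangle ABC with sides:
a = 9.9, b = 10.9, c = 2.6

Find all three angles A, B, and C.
By the law of cosines:
cos(A) = (b² + c² - a²)/(2bc) = 0.486239  →  A = 60.91°
cos(B) = (a² + c² - b²)/(2ac) = -0.272727  →  B = 105.8°
cos(C) = (a² + b² - c²)/(2ab) = 0.973311  →  C = 13.27°
Check: A + B + C = 180.0° ✓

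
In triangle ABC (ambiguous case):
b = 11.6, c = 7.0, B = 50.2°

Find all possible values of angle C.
sin(C)/c = sin(B)/b  →  sin(C) = c·sin(B)/b = 7.0·sin(50.2°)/11.6 = 0.463619
C₁ = arcsin(0.463619) = 27.62°,  C₂ = 180° - C₁ = 152.38°
Check C₂: A = 180° - 50.2° - 152.38° = -22.58° ≤ 0, rejected
C = 27.62° (one solution)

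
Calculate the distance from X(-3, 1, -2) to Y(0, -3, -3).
d = √[(3)² + (-4)² + (-1)²] = √26 = 5.099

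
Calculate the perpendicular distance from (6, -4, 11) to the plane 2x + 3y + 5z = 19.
d = |2(6) + 3(-4) + 5(11) - (19)| / √(2² + 3² + 5²) = 36/√38 = 5.84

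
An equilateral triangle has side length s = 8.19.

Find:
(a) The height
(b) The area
(a) Height h = s·√3/2 = 8.19·√3/2 = 7.093
(b) Area = (√3/4)·s² = (√3/4)·8.19² = (√3/4)·67.0761 = 29.04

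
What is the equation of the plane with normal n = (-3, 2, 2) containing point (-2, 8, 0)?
d = n·P = (-3)(-2) + (2)(8) + (2)(0) = 22
Plane: -3x + 2y + 2z = 22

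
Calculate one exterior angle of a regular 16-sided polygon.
Exterior angle of a regular n-gon = 360/n
Exterior angle = 360/16
Exterior angle = 22.50 degrees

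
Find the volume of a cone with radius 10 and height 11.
Volume = (1/3) * pi * r² * h
Volume = (1/3) * pi * 10² * 11
Volume = (1/3) * pi * 100 * 11
Volume = (1/3) * pi * 1100
Volume = 1151.92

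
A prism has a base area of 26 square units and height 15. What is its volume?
Volume = base area * height
Volume = 26 * 15
Volume = 390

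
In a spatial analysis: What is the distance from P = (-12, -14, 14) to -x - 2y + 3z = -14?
d = |(-1)(-12) + (-2)(-14) + 3(14) - (-14)| / √((-1)² + (-2)² + 3²) = 96/√14 = 25.66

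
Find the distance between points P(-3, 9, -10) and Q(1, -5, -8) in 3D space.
d = √[(4)² + (-14)² + (2)²] = √216 = 14.7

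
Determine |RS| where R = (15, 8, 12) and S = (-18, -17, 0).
d = √[(-33)² + (-25)² + (-12)²] = √1858 = 43.1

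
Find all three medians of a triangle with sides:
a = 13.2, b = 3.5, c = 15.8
Using m_x = ½√(2y² + 2z² - x²):
m_a = ½√(2·3.5² + 2·15.8² - 13.2²) = ½√349.54 = 9.348
m_b = ½√(2·13.2² + 2·15.8² - 3.5²) = ½√835.51 = 14.45
m_c = ½√(2·13.2² + 2·3.5² - 15.8²) = ½√123.34 = 5.553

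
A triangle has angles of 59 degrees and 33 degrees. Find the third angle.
Sum of angles in a triangle = 180 degrees
Third angle = 180 - 59 - 33
Third angle = 88 degrees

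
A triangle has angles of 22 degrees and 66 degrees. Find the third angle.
Sum of angles in a triangle = 180 degrees
Third angle = 180 - 22 - 66
Third angle = 92 degrees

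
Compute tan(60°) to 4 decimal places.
tan(60 degrees) = sqrt(3)
Decimal approximation: 1.7321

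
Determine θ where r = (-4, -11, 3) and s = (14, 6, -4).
r·s = -134, |r|² = 146, |s|² = 248
cos θ = -134/√36208 ≈ -0.7042
θ ≈ 134.8°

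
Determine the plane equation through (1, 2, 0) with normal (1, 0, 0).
d = n·P = (1)(1) + (0)(2) + (0)(0) = 1
Plane: x = 1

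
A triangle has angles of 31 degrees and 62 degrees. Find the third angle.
Sum of angles in a triangle = 180 degrees
Third angle = 180 - 31 - 62
Third angle = 87 degrees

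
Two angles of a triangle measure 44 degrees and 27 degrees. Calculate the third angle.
Sum of angles in a triangle = 180 degrees
Third angle = 180 - 44 - 27
Third angle = 109 degrees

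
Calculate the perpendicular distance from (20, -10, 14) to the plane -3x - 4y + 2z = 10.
d = |(-3)(20) + (-4)(-10) + 2(14) - (10)| / √((-3)² + (-4)² + 2²) = 2/√29 = 0.3714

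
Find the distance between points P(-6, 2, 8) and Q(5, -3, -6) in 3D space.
d = √[(11)² + (-5)² + (-14)²] = √342 = 18.49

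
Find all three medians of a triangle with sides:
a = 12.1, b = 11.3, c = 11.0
Using m_x = ½√(2y² + 2z² - x²):
m_a = ½√(2·11.3² + 2·11.0² - 12.1²) = ½√350.97 = 9.367
m_b = ½√(2·12.1² + 2·11.0² - 11.3²) = ½√407.13 = 10.09
m_c = ½√(2·12.1² + 2·11.3² - 11.0²) = ½√427.2 = 10.33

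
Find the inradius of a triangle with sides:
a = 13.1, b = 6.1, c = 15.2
s = (a+b+c)/2 = (13.1+6.1+15.2)/2 = 17.2
Area = √(s(s-a)(s-b)(s-c)) = √(17.2·4.1·11.1·2) = 39.567
r = Area/s = 39.567/17.2 = 2.3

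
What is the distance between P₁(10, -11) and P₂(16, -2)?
Using the distance formula: d = sqrt((x₂-x₁)² + (y₂-y₁)²)
dx = 16 - 10 = 6
dy = (-2) - (-11) = 9
d = sqrt(6² + 9²) = sqrt(36 + 81) = sqrt(117) = 10.82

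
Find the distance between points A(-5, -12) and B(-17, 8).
Using the distance formula: d = sqrt((x₂-x₁)² + (y₂-y₁)²)
dx = (-17) - (-5) = -12
dy = 8 - (-12) = 20
d = sqrt((-12)² + 20²) = sqrt(144 + 400) = sqrt(544) = 23.32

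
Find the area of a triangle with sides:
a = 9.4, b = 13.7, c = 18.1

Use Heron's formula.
s = (a+b+c)/2 = (9.4+13.7+18.1)/2 = 20.6
A = √(s(s-a)(s-b)(s-c)) = √(20.6·11.2·6.9·2.5)
A = √3979.92 = 63.09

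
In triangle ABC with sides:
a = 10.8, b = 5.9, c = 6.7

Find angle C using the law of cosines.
cos(C) = (a² + b² - c²)/(2ab)
cos(C) = (10.8² + 5.9² - 6.7²)/(2·10.8·5.9) = 106.56/127.44 = 0.836158
C = arccos(0.836158) = 33.26°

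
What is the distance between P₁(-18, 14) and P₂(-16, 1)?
Using the distance formula: d = sqrt((x₂-x₁)² + (y₂-y₁)²)
dx = (-16) - (-18) = 2
dy = 1 - 14 = -13
d = sqrt(2² + (-13)²) = sqrt(4 + 169) = sqrt(173) = 13.15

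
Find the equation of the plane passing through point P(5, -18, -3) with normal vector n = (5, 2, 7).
d = n·P = (5)(5) + (2)(-18) + (7)(-3) = -32
Plane: 5x + 2y + 7z = -32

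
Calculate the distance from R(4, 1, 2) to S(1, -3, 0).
d = √[(-3)² + (-4)² + (-2)²] = √29 = 5.385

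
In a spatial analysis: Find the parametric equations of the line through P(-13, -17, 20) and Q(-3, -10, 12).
Direction vector d = Q - P = (10, 7, -8)
x = -13 + 10t, y = -17 + 7t, z = 20 - 8t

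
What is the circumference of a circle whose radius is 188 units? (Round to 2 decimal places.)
Circumference = 2 * pi * r
Circumference = 2 * pi * 188
Circumference = 1181.24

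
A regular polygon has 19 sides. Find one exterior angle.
Exterior angle of a regular n-gon = 360/n
Exterior angle = 360/19
Exterior angle = 18.95 degrees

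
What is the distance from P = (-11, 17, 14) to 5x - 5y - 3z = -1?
d = |5(-11) + (-5)(17) + (-3)(14) - (-1)| / √(5² + (-5)² + (-3)²) = 181/√59 = 23.56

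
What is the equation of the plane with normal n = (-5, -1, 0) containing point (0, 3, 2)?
d = n·P = (-5)(0) + (-1)(3) + (0)(2) = -3
Plane: -5x - y = -3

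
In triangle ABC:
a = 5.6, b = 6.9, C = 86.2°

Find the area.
Using A = ½ab·sin(C):
A = ½·5.6·6.9·sin(86.2°) = ½·38.64·0.997801 = 19.28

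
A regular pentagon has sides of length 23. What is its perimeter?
Perimeter = number of sides * side length
Perimeter = 5 * 23
Perimeter = 115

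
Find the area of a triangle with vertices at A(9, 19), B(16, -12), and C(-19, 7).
Using the coordinate formula: Area = (1/2)|x₁(y₂-y₃) + x₂(y₃-y₁) + x₃(y₁-y₂)|
Area = (1/2)|9((-12)-7) + 16(7-19) + (-19)(19-(-12))|
Area = (1/2)|9*(-19) + 16*(-12) + (-19)*31|
Area = (1/2)|(-171) + (-192) + (-589)|
Area = (1/2)*952 = 476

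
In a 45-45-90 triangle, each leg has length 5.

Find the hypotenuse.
Hypotenuse = 5√2 = 7.071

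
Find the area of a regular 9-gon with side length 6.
For a regular 9-gon with side length s = 6:
Apothem a = s / (2*tan(pi/9)) = 6 / (2*tan(pi/9)) ≈ 8.24243
Perimeter P = 9 * 6 = 54
Area = (1/2) * P * a = (1/2) * 54 * 8.24243 = 222.55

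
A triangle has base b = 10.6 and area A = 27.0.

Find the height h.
A = ½bh  →  h = 2A/b
h = 2·27.0/10.6 = 5.094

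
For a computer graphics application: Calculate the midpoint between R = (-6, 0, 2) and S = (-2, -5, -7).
Midpoint = ((-6-2)/2, (0-5)/2, (2-7)/2) = (-4, -2.5, -2.5)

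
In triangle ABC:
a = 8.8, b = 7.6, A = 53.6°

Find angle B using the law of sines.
sin(B)/b = sin(A)/a
sin(B) = b·sin(A)/a = 7.6·sin(53.6°)/8.8 = 0.695136
B = arcsin(0.695136) = 44.04°  (b ≤ a, so B ≤ A and the acute solution is unique)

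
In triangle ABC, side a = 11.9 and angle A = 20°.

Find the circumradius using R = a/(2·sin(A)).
R = a/(2·sin(A)) = 11.9/(2·sin(20°))
R = 11.9/(2·0.342020) = 11.9/0.684040 = 17.4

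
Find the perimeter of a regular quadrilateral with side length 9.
Perimeter = number of sides * side length
Perimeter = 4 * 9
Perimeter = 36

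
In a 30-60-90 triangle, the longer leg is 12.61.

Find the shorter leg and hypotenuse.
In a 30-60-90 triangle, sides are in ratio 1 : √3 : 2.
Long leg = short leg·√3  →  short leg = 12.61/√3 = 7.28
Hypotenuse = 2·(short leg) = 2·12.61/√3 = 14.56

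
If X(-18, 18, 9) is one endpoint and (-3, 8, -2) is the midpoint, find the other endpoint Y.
Y = (2×(-3) - (-18), 2×8 - 18, 2×(-2) - 9) = (12, -2, -13)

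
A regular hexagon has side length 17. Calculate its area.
For a regular 6-gon with side length s = 17:
Apothem a = s / (2*tan(pi/6)) = 17 / (2*tan(pi/6)) ≈ 14.7224
Perimeter P = 6 * 17 = 102
Area = (1/2) * P * a = (1/2) * 102 * 14.7224 = 750.84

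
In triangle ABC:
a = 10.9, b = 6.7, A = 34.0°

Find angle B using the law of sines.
sin(B)/b = sin(A)/a
sin(B) = b·sin(A)/a = 6.7·sin(34.0°)/10.9 = 0.343724
B = arcsin(0.343724) = 20.1°  (b ≤ a, so B ≤ A and the acute solution is unique)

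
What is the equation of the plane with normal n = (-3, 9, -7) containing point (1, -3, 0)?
d = n·P = (-3)(1) + (9)(-3) + (-7)(0) = -30
Plane: -3x + 9y - 7z = -30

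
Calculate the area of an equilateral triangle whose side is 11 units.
Area = (sqrt(3)/4) * s²
Area = (sqrt(3)/4) * 11²
Area = (sqrt(3)/4) * 121
Area = 52.39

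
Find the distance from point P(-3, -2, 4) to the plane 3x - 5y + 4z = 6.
d = |3(-3) + (-5)(-2) + 4(4) - (6)| / √(3² + (-5)² + 4²) = 11/√50 = 1.556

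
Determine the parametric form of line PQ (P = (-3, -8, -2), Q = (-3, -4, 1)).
Direction vector d = Q - P = (0, 4, 3)
x = -3, y = -8 + 4t, z = -2 + 3t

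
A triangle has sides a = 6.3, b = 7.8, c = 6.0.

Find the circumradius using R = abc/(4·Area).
s = (a+b+c)/2 = 10.05
Area = √(s(s-a)(s-b)(s-c)) = √(10.05·3.75·2.25·4.05) = 18.5318
R = abc/(4·Area) = (6.3·7.8·6.0)/(4·18.5318) = 294.84/74.1272 = 3.977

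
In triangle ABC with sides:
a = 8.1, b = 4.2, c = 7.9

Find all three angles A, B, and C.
By the law of cosines:
cos(A) = (b² + c² - a²)/(2bc) = 0.217601  →  A = 77.43°
cos(B) = (a² + c² - b²)/(2ac) = 0.862479  →  B = 30.4°
cos(C) = (a² + b² - c²)/(2ab) = 0.306290  →  C = 72.16°
Check: A + B + C = 180.0° ✓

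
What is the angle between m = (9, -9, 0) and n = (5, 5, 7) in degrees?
m·n = 0, |m|² = 162, |n|² = 99
cos θ = 0/√16038 ≈ 0.0
θ ≈ 90.0°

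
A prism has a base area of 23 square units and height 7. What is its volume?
Volume = base area * height
Volume = 23 * 7
Volume = 161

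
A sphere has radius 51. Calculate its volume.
Volume = (4/3) * pi * r³
Volume = (4/3) * pi * 51³
Volume = (4/3) * pi * 132651
Volume = 555647.21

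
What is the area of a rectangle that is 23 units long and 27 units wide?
Area = length * width
Area = 23 * 27
Area = 621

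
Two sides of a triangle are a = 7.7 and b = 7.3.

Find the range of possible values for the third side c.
By the triangle inequality: |a - b| < c < a + b
|7.7 - 7.3| < c < 7.7 + 7.3
0.4 < c < 15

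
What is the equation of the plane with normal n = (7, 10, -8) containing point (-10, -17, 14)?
d = n·P = (7)(-10) + (10)(-17) + (-8)(14) = -352
Plane: 7x + 10y - 8z = -352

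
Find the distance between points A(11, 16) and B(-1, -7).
Using the distance formula: d = sqrt((x₂-x₁)² + (y₂-y₁)²)
dx = (-1) - 11 = -12
dy = (-7) - 16 = -23
d = sqrt((-12)² + (-23)²) = sqrt(144 + 529) = sqrt(673) = 25.94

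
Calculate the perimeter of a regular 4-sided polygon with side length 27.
Perimeter = number of sides * side length
Perimeter = 4 * 27
Perimeter = 108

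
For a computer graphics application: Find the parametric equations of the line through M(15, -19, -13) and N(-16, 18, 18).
Direction vector d = N - M = (-31, 37, 31)
x = 15 - 31t, y = -19 + 37t, z = -13 + 31t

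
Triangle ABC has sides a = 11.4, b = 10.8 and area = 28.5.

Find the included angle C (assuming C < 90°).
Area = ½ab·sin(C)  →  sin(C) = 2·Area/(ab)
sin(C) = 2·28.5/(11.4·10.8) = 0.462963
C = arcsin(0.462963) = 27.58°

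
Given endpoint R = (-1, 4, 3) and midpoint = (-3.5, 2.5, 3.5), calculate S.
S = (2×(-3.5) - (-1), 2×2.5 - 4, 2×3.5 - 3) = (-6, 1, 4)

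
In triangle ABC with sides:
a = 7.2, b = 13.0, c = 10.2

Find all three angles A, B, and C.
By the law of cosines:
cos(A) = (b² + c² - a²)/(2bc) = 0.834087  →  A = 33.48°
cos(B) = (a² + c² - b²)/(2ac) = -0.089325  →  B = 95.12°
cos(C) = (a² + b² - c²)/(2ab) = 0.623932  →  C = 51.4°
Check: A + B + C = 180.0° ✓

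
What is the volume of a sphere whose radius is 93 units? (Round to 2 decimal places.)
Volume = (4/3) * pi * r³
Volume = (4/3) * pi * 93³
Volume = (4/3) * pi * 804357
Volume = 3369282.72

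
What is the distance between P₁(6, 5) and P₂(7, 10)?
Using the distance formula: d = sqrt((x₂-x₁)² + (y₂-y₁)²)
dx = 7 - 6 = 1
dy = 10 - 5 = 5
d = sqrt(1² + 5²) = sqrt(1 + 25) = sqrt(26) = 5.10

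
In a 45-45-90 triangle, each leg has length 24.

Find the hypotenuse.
Hypotenuse = 24√2 = 33.94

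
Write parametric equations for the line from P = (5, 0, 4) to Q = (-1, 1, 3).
Direction vector d = Q - P = (-6, 1, -1)
x = 5 - 6t, y = 0 + t, z = 4 - t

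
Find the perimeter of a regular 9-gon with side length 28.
Perimeter = number of sides * side length
Perimeter = 9 * 28
Perimeter = 252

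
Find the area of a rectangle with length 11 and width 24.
Area = length * width
Area = 11 * 24
Area = 264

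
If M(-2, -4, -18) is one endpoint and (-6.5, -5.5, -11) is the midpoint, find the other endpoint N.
N = (2×(-6.5) - (-2), 2×(-5.5) - (-4), 2×(-11) - (-18)) = (-11, -7, -4)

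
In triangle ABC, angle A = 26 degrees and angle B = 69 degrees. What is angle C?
Sum of angles in a triangle = 180 degrees
Third angle = 180 - 26 - 69
Third angle = 85 degrees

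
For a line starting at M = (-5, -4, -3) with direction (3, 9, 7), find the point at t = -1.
P(-1) = (-5 + 3(-1), -4 + 9(-1), -3 + 7(-1)) = (-8, -13, -10)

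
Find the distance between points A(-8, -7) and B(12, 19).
Using the distance formula: d = sqrt((x₂-x₁)² + (y₂-y₁)²)
dx = 12 - (-8) = 20
dy = 19 - (-7) = 26
d = sqrt(20² + 26²) = sqrt(400 + 676) = sqrt(1076) = 32.80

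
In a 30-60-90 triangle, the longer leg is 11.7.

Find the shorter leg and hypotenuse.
In a 30-60-90 triangle, sides are in ratio 1 : √3 : 2.
Long leg = short leg·√3  →  short leg = 11.7/√3 = 6.755
Hypotenuse = 2·(short leg) = 2·11.7/√3 = 13.51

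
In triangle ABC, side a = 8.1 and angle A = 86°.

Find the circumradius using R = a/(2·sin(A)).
R = a/(2·sin(A)) = 8.1/(2·sin(86°))
R = 8.1/(2·0.997564) = 8.1/1.995128 = 4.06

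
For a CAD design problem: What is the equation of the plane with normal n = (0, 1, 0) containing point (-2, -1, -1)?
d = n·P = (0)(-2) + (1)(-1) + (0)(-1) = -1
Plane: y = -1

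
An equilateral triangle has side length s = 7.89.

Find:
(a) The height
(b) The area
(a) Height h = s·√3/2 = 7.89·√3/2 = 6.833
(b) Area = (√3/4)·s² = (√3/4)·7.89² = (√3/4)·62.2521 = 26.96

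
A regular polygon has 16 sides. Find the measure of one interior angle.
Interior angle of a regular n-gon = (n-2)*180/n
Interior angle = (16-2)*180/16
Interior angle = 14*180/16
Interior angle = 2520/16
Interior angle = 157.50 degrees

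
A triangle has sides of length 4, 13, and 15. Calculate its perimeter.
Perimeter = sum of all sides
Perimeter = 4 + 13 + 15
Perimeter = 32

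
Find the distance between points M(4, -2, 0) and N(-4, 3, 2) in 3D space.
d = √[(-8)² + (5)² + (2)²] = √93 = 9.644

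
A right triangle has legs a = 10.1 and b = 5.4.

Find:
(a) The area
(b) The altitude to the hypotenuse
(a) Area = ½ab = ½·10.1·5.4 = 27.27
(b) Hypotenuse c = √(10.1² + 5.4²) = √131.17 = 11.4529
    Area = ½·c·h_c  →  h_c = 2·Area/c = 2·27.27/11.4529 = 4.762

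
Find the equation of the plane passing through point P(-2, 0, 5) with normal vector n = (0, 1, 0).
d = n·P = (0)(-2) + (1)(0) + (0)(5) = 0
Plane: y = 0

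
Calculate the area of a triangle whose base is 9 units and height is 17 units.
Area = (1/2) * base * height
Area = (1/2) * 9 * 17
Area = 76.50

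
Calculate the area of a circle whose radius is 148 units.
Area = pi * r²
Area = pi * 148²
Area = pi * 21904
Area = 68813.45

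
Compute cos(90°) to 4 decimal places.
cos(90 degrees) = 0
Decimal approximation: 0.0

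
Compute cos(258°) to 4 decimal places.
cos(258 degrees) = -0.2079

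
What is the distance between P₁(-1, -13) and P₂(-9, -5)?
Using the distance formula: d = sqrt((x₂-x₁)² + (y₂-y₁)²)
dx = (-9) - (-1) = -8
dy = (-5) - (-13) = 8
d = sqrt((-8)² + 8²) = sqrt(64 + 64) = sqrt(128) = 11.31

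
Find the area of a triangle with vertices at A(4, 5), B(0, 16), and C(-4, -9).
Using the coordinate formula: Area = (1/2)|x₁(y₂-y₃) + x₂(y₃-y₁) + x₃(y₁-y₂)|
Area = (1/2)|4(16-(-9)) + 0((-9)-5) + (-4)(5-16)|
Area = (1/2)|4*25 + 0*(-14) + (-4)*(-11)|
Area = (1/2)|100 + 0 + 44|
Area = (1/2)*144 = 72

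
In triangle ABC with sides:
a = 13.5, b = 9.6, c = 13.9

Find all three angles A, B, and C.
By the law of cosines:
cos(A) = (b² + c² - a²)/(2bc) = 0.386391  →  A = 67.27°
cos(B) = (a² + c² - b²)/(2ac) = 0.754863  →  B = 40.99°
cos(C) = (a² + b² - c²)/(2ab) = 0.313272  →  C = 71.74°
Check: A + B + C = 180.0° ✓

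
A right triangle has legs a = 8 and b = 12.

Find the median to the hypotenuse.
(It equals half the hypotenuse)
Hypotenuse c = √(8² + 12²) = √208 = 14.4222
Median to hypotenuse = c/2 = 7.211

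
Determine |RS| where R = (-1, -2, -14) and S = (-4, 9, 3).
d = √[(-3)² + (11)² + (17)²] = √419 = 20.47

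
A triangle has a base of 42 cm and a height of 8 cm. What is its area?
Area = (1/2) * base * height
Area = (1/2) * 42 * 8
Area = 168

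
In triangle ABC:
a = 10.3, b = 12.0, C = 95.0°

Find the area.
Using A = ½ab·sin(C):
A = ½·10.3·12.0·sin(95.0°) = ½·123.6·0.996195 = 61.56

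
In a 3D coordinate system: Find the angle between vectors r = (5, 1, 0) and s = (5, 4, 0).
r·s = 29, |r|² = 26, |s|² = 41
cos θ = 29/√1066 ≈ 0.8882
θ ≈ 27.35°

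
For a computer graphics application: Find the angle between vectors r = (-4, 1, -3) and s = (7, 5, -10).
r·s = 7, |r|² = 26, |s|² = 174
cos θ = 7/√4524 ≈ 0.1041
θ ≈ 84.03°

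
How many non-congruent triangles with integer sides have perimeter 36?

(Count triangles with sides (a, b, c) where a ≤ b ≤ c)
With a ≤ b ≤ c and a + b + c = 36, the triangle inequality a + b > c gives c < 36/2, so c ≤ 17.
Iterate a from 1 to ⌊p/3⌋ = 12; for each a, b ranges from a to ⌊(p−a)/2⌋ with c = p − a − b, keeping only c ≥ b.
Triples: (2, 17, 17), (3, 16, 17), (4, 15, 17), …
Count = 27 triangles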